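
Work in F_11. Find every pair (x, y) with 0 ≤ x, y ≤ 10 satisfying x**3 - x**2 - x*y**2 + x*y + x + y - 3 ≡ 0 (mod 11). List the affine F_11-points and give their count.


Affine F_11-points: {(0, 3), (2, 9), (3, 6), (3, 10), (7, 2), (7, 7), (9, 2), (9, 4)}; count = 8.

For each of the 121 pairs (x, y) ∈ F_11², evaluate f(x, y) mod 11. Record the zeros.
  x = 0: [0↦8, 1↦9, 2↦10, 3↦0, 4↦1, 5↦2, 6↦3, 7↦4, 8↦5, 9↦6, 10↦7]  zeros at y ∈ {3}
  x = 1: [0↦9, 1↦10, 2↦9, 3↦6, 4↦1, 5↦5, 6↦7, 7↦7, 8↦5, 9↦1, 10↦6]  zeros at y ∈ ∅
  x = 2: [0↦3, 1↦4, 2↦1, 3↦5, 4↦5, 5↦1, 6↦4, 7↦3, 8↦9, 9↦0, 10↦9]  zeros at y ∈ {9}
  x = 3: [0↦7, 1↦8, 2↦3, 3↦3, 4↦8, 5↦7, 6↦0, 7↦9, 8↦1, 9↦9, 10↦0]  zeros at y ∈ {6, 10}
  x = 4: [0↦5, 1↦6, 2↦10, 3↦6, 4↦5, 5↦7, 6↦1, 7↦9, 8↦9, 9↦1, 10↦7]  zeros at y ∈ ∅
  x = 5: [0↦3, 1↦4, 2↦6, 3↦9, 4↦2, 5↦7, 6↦2, 7↦9, 8↦6, 9↦4, 10↦3]  zeros at y ∈ ∅
  x = 6: [0↦7, 1↦8, 2↦8, 3↦7, 4↦5, 5↦2, 6↦9, 7↦4, 8↦9, 9↦2, 10↦5]  zeros at y ∈ ∅
  x = 7: [0↦1, 1↦2, 2↦0, 3↦6, 4↦9, 5↦9, 6↦6, 7↦0, 8↦2, 9↦1, 10↦8]  zeros at y ∈ {2, 7}
  x = 8: [0↦2, 1↦3, 2↦10, 3↦1, 4↦9, 5↦1, 6↦10, 7↦3, 8↦2, 9↦7, 10↦7]  zeros at y ∈ ∅
  x = 9: [0↦5, 1↦6, 2↦0, 3↦9, 4↦0, 5↦6, 6↦5, 7↦8, 8↦4, 9↦4, 10↦8]  zeros at y ∈ {2, 4}
  x = 10: [0↦5, 1↦6, 2↦9, 3↦3, 4↦10, 5↦8, 6↦8, 7↦10, 8↦3, 9↦9, 10↦6]  zeros at y ∈ ∅
Collecting zeros: affine points = {(0, 3), (2, 9), (3, 6), (3, 10), (7, 2), (7, 7), (9, 2), (9, 4)}.
Total count |C(F_11)_aff| = 8.


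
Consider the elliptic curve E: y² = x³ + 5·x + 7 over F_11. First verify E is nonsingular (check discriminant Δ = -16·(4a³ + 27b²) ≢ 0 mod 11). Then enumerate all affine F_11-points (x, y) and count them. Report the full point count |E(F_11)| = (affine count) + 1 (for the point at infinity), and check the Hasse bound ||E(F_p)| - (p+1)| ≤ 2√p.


Affine points = {(2, 5), (2, 6), (3, 4), (3, 7), (4, 5), (4, 6), (5, 5), (5, 6), (6, 0), (7, 0), (8, 3), (8, 8), (9, 0), (10, 1), (10, 10)}; affine count = 15; |E(F_11)| = 16.

Discriminant check: Δ ∝ 4a³ + 27b² = 4·5³ + 27·7² = 4·125 + 27·49 ≡ 8 (mod 11). Nonzero ⇒ E is nonsingular.
For each x ∈ F_11, compute rhs = x³ + 5·x + 7 mod 11, then count y ∈ F_11 with y² ≡ rhs.
  x = 0: rhs = 7, matching y values: none (0 points).
  x = 1: rhs = 2, matching y values: none (0 points).
  x = 2: rhs = 3, matching y values: 5, 6 (2 points).
  x = 3: rhs = 5, matching y values: 4, 7 (2 points).
  x = 4: rhs = 3, matching y values: 5, 6 (2 points).
  x = 5: rhs = 3, matching y values: 5, 6 (2 points).
  x = 6: rhs = 0, matching y values: 0 (1 points).
  x = 7: rhs = 0, matching y values: 0 (1 points).
  x = 8: rhs = 9, matching y values: 3, 8 (2 points).
  x = 9: rhs = 0, matching y values: 0 (1 points).
  x = 10: rhs = 1, matching y values: 1, 10 (2 points).
Total affine count: 15.
Full point count |E(F_11)| = 15 + 1 = 16.
Hasse bound: |16 − (11+1)| = |4| = 4 ≤ 2√11 ≈ 6.6332 ✓.


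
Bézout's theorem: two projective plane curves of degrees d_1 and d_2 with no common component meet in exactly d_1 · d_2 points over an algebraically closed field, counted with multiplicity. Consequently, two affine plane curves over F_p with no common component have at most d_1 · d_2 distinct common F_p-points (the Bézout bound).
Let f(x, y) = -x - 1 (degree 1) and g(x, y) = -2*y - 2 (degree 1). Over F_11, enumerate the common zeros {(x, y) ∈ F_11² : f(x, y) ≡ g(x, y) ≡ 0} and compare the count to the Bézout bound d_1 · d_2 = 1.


Common zeros: {(10, 10)}; count = 1; Bézout bound = 1.

deg(f) = 1, deg(g) = 1, so Bézout bound = 1.
Scan x ∈ F_11. For each x, list the y ∈ F_11 with f(x, y) ≡ 0 and those with g(x, y) ≡ 0 (mod 11); the common zeros in that column are the intersection.
  x = 0: f ≡ 0 at y ∈ ∅; g ≡ 0 at y ∈ {10}; common: ∅.
  x = 1: f ≡ 0 at y ∈ ∅; g ≡ 0 at y ∈ {10}; common: ∅.
  x = 2: f ≡ 0 at y ∈ ∅; g ≡ 0 at y ∈ {10}; common: ∅.
  x = 3: f ≡ 0 at y ∈ ∅; g ≡ 0 at y ∈ {10}; common: ∅.
  x = 4: f ≡ 0 at y ∈ ∅; g ≡ 0 at y ∈ {10}; common: ∅.
  x = 5: f ≡ 0 at y ∈ ∅; g ≡ 0 at y ∈ {10}; common: ∅.
  x = 6: f ≡ 0 at y ∈ ∅; g ≡ 0 at y ∈ {10}; common: ∅.
  x = 7: f ≡ 0 at y ∈ ∅; g ≡ 0 at y ∈ {10}; common: ∅.
  x = 8: f ≡ 0 at y ∈ ∅; g ≡ 0 at y ∈ {10}; common: ∅.
  x = 9: f ≡ 0 at y ∈ ∅; g ≡ 0 at y ∈ {10}; common: ∅.
  x = 10: f ≡ 0 at y ∈ {0, 1, 2, 3, 4, 5, 6, 7, 8, 9, 10}; g ≡ 0 at y ∈ {10}; common: {10}.
Collecting: common zeros = {(10, 10)}, so the count is 1.
Comparison with the Bézout bound: 1 ≤ 1 = deg(f)·deg(g), as expected for curves with no common component (the bound is attained).


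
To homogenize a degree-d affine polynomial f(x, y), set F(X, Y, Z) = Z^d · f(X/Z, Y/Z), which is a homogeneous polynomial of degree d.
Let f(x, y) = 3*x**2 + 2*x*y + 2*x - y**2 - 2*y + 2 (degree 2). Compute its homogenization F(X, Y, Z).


F(X, Y, Z) = 3*X**2 + 2*X*Y + 2*X*Z - Y**2 - 2*Y*Z + 2*Z**2

deg(f) = 2.
Substitute x = X/Z, y = Y/Z into f, then multiply by Z^2.
  monomial 3·x^2·y^0 ↦ 3·X^2·Y^0·Z^0.
  monomial 2·x^1·y^1 ↦ 2·X^1·Y^1·Z^0.
  monomial 2·x^1·y^0 ↦ 2·X^1·Y^0·Z^1.
  monomial -1·x^0·y^2 ↦ -1·X^0·Y^2·Z^0.
  monomial -2·x^0·y^1 ↦ -2·X^0·Y^1·Z^1.
  monomial 2·x^0·y^0 ↦ 2·X^0·Y^0·Z^2.
Collecting: F(X, Y, Z) = 3*X**2 + 2*X*Y + 2*X*Z - Y**2 - 2*Y*Z + 2*Z**2.


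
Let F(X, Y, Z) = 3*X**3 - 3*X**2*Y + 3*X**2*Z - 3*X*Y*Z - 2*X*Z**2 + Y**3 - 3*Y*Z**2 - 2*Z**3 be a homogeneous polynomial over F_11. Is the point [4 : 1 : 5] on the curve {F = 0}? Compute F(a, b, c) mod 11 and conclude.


F(4,1,5) ≡ 9 (mod 11); P is NOT on the curve.

Evaluate F(4, 1, 5) term-by-term (mod 11).
  3*X**3 ↦ 3·64·1·1 = 192
  -3*X**2*Y ↦ -3·16·1·1 = -48
  3*X**2*Z ↦ 3·16·1·5 = 240
  -3*X*Y*Z ↦ -3·4·1·5 = -60
  -2*X*Z**2 ↦ -2·4·1·25 = -200
  Y**3 ↦ 1·1·1·1 = 1
  -3*Y*Z**2 ↦ -3·1·1·25 = -75
  -2*Z**3 ↦ -2·1·1·125 = -250
Sum: F(4, 1, 5) = (192) + (-48) + (240) + (-60) + (-200) + (1) + (-75) + (-250) = -200.
Reducing mod 11: -200 ≡ 9 (mod 11).
Since F(a, b, c) ≡ 9 ≠ 0 (mod 11), P does NOT lie on the curve.


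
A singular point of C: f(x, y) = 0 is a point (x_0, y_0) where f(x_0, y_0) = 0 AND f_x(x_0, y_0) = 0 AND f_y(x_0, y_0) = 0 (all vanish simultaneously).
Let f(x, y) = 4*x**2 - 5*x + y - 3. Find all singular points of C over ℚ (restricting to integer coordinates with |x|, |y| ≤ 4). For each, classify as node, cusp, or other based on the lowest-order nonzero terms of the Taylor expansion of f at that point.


No singular points in the scanned grid; C is smooth there.

Compute partial derivatives:
  f_x = 8*x - 5.
  f_y = 1.
f_y = 1 is a nonzero constant, so f_y never vanishes: no point (x, y) can satisfy f = f_x = f_y = 0. In particular no (x, y) ∈ {−4, ..., 4}² is singular; the curve is smooth.


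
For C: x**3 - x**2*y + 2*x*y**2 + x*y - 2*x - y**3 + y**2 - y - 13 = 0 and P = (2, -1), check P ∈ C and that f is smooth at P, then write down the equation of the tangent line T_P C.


Tangent line at P: 15*x - 16*y - 46 = 0.

Step 1: f(2, -1) = 0, so P lies on C.
Step 2: partial derivatives
  f_x(x, y) = 3*x**2 - 2*x*y + 2*y**2 + y - 2, f_y(x, y) = -x**2 + 4*x*y + x - 3*y**2 + 2*y - 1.
  f_x(P) = 15, f_y(P) = -16 (gradient nonzero, so P is smooth).
Step 3: tangent line at P: 15·(x − 2) + -16·(y − -1) = 0.
Expanding: 15*x - 16*y - 46 = 0.


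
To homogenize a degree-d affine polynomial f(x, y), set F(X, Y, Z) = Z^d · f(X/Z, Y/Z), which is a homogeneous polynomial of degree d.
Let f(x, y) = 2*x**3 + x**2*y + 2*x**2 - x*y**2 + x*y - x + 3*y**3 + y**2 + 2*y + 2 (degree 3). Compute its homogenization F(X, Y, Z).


F(X, Y, Z) = 2*X**3 + X**2*Y + 2*X**2*Z - X*Y**2 + X*Y*Z - X*Z**2 + 3*Y**3 + Y**2*Z + 2*Y*Z**2 + 2*Z**3

deg(f) = 3.
Substitute x = X/Z, y = Y/Z into f, then multiply by Z^3.
  monomial 2·x^3·y^0 ↦ 2·X^3·Y^0·Z^0.
  monomial 1·x^2·y^1 ↦ 1·X^2·Y^1·Z^0.
  monomial 2·x^2·y^0 ↦ 2·X^2·Y^0·Z^1.
  monomial -1·x^1·y^2 ↦ -1·X^1·Y^2·Z^0.
  monomial 1·x^1·y^1 ↦ 1·X^1·Y^1·Z^1.
  monomial -1·x^1·y^0 ↦ -1·X^1·Y^0·Z^2.
  monomial 3·x^0·y^3 ↦ 3·X^0·Y^3·Z^0.
  monomial 1·x^0·y^2 ↦ 1·X^0·Y^2·Z^1.
  monomial 2·x^0·y^1 ↦ 2·X^0·Y^1·Z^2.
  monomial 2·x^0·y^0 ↦ 2·X^0·Y^0·Z^3.
Collecting: F(X, Y, Z) = 2*X**3 + X**2*Y + 2*X**2*Z - X*Y**2 + X*Y*Z - X*Z**2 + 3*Y**3 + Y**2*Z + 2*Y*Z**2 + 2*Z**3.


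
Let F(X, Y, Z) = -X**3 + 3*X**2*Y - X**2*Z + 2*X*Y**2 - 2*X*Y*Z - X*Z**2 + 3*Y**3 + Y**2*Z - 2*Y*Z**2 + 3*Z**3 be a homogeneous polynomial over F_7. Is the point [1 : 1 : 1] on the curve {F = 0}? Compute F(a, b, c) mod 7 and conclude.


F(1,1,1) ≡ 5 (mod 7); P is NOT on the curve.

Evaluate F(1, 1, 1) term-by-term (mod 7).
  -X**3 ↦ -1·1·1·1 = -1
  3*X**2*Y ↦ 3·1·1·1 = 3
  -X**2*Z ↦ -1·1·1·1 = -1
  2*X*Y**2 ↦ 2·1·1·1 = 2
  -2*X*Y*Z ↦ -2·1·1·1 = -2
  -X*Z**2 ↦ -1·1·1·1 = -1
  3*Y**3 ↦ 3·1·1·1 = 3
  Y**2*Z ↦ 1·1·1·1 = 1
  -2*Y*Z**2 ↦ -2·1·1·1 = -2
  3*Z**3 ↦ 3·1·1·1 = 3
Sum: F(1, 1, 1) = (-1) + (3) + (-1) + (2) + (-2) + (-1) + (3) + (1) + (-2) + (3) = 5.
Reducing mod 7: 5 ≡ 5 (mod 7).
Since F(a, b, c) ≡ 5 ≠ 0 (mod 7), P does NOT lie on the curve.


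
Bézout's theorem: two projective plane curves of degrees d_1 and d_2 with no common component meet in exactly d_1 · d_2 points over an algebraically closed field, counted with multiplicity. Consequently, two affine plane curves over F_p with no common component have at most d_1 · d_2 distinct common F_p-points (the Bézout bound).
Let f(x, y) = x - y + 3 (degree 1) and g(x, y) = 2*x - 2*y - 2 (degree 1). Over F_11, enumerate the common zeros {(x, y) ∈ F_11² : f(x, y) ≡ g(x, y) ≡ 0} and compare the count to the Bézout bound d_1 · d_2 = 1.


Common zeros: ∅; count = 0; Bézout bound = 1.

deg(f) = 1, deg(g) = 1, so Bézout bound = 1.
Scan x ∈ F_11. For each x, list the y ∈ F_11 with f(x, y) ≡ 0 and those with g(x, y) ≡ 0 (mod 11); the common zeros in that column are the intersection.
  x = 0: f ≡ 0 at y ∈ {3}; g ≡ 0 at y ∈ {10}; common: ∅.
  x = 1: f ≡ 0 at y ∈ {4}; g ≡ 0 at y ∈ {0}; common: ∅.
  x = 2: f ≡ 0 at y ∈ {5}; g ≡ 0 at y ∈ {1}; common: ∅.
  x = 3: f ≡ 0 at y ∈ {6}; g ≡ 0 at y ∈ {2}; common: ∅.
  x = 4: f ≡ 0 at y ∈ {7}; g ≡ 0 at y ∈ {3}; common: ∅.
  x = 5: f ≡ 0 at y ∈ {8}; g ≡ 0 at y ∈ {4}; common: ∅.
  x = 6: f ≡ 0 at y ∈ {9}; g ≡ 0 at y ∈ {5}; common: ∅.
  x = 7: f ≡ 0 at y ∈ {10}; g ≡ 0 at y ∈ {6}; common: ∅.
  x = 8: f ≡ 0 at y ∈ {0}; g ≡ 0 at y ∈ {7}; common: ∅.
  x = 9: f ≡ 0 at y ∈ {1}; g ≡ 0 at y ∈ {8}; common: ∅.
  x = 10: f ≡ 0 at y ∈ {2}; g ≡ 0 at y ∈ {9}; common: ∅.
Collecting: common zeros = ∅, so the count is 0.
Comparison with the Bézout bound: 0 ≤ 1 = deg(f)·deg(g), as expected for curves with no common component (the affine F_11-count falls short of the bound because intersections may lie at infinity, over extension fields, or carry multiplicity).


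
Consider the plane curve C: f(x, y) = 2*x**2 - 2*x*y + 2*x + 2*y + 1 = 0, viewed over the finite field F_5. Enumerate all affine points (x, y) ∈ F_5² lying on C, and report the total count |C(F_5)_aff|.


Affine F_5-points: {(0, 2), (1, 0), (1, 1), (1, 2), (1, 3), (1, 4), (2, 4), (3, 0), (4, 1)}; count = 9.

For each of the 25 pairs (x, y) ∈ F_5², evaluate f(x, y) mod 5. Record the zeros.
  x = 0: [0↦1, 1↦3, 2↦0, 3↦2, 4↦4]  zeros at y ∈ {2}
  x = 1: [0↦0, 1↦0, 2↦0, 3↦0, 4↦0]  zeros at y ∈ {0, 1, 2, 3, 4}
  x = 2: [0↦3, 1↦1, 2↦4, 3↦2, 4↦0]  zeros at y ∈ {4}
  x = 3: [0↦0, 1↦1, 2↦2, 3↦3, 4↦4]  zeros at y ∈ {0}
  x = 4: [0↦1, 1↦0, 2↦4, 3↦3, 4↦2]  zeros at y ∈ {1}
Collecting zeros: affine points = {(0, 2), (1, 0), (1, 1), (1, 2), (1, 3), (1, 4), (2, 4), (3, 0), (4, 1)}.
Total count |C(F_5)_aff| = 9.


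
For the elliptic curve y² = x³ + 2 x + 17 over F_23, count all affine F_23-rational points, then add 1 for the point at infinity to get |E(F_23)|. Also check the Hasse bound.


Affine points = {(2, 11), (2, 12), (3, 2), (3, 21), (7, 11), (7, 12), (8, 4), (8, 19), (10, 5), (10, 18), (11, 6), (11, 17), (13, 3), (13, 20), (14, 11), (14, 12), (15, 8), (15, 15)}; affine count = 18; |E(F_23)| = 19.

Discriminant check: Δ ∝ 4a³ + 27b² = 4·2³ + 27·17² = 4·8 + 27·289 ≡ 15 (mod 23). Nonzero ⇒ E is nonsingular.
For each x ∈ F_23, compute rhs = x³ + 2·x + 17 mod 23, then count y ∈ F_23 with y² ≡ rhs.
  x = 0: rhs = 17, matching y values: none (0 points).
  x = 1: rhs = 20, matching y values: none (0 points).
  x = 2: rhs = 6, matching y values: 11, 12 (2 points).
  x = 3: rhs = 4, matching y values: 2, 21 (2 points).
  x = 4: rhs = 20, matching y values: none (0 points).
  x = 5: rhs = 14, matching y values: none (0 points).
  x = 6: rhs = 15, matching y values: none (0 points).
  x = 7: rhs = 6, matching y values: 11, 12 (2 points).
  x = 8: rhs = 16, matching y values: 4, 19 (2 points).
  x = 9: rhs = 5, matching y values: none (0 points).
  x = 10: rhs = 2, matching y values: 5, 18 (2 points).
  x = 11: rhs = 13, matching y values: 6, 17 (2 points).
  x = 12: rhs = 21, matching y values: none (0 points).
  x = 13: rhs = 9, matching y values: 3, 20 (2 points).
  x = 14: rhs = 6, matching y values: 11, 12 (2 points).
  x = 15: rhs = 18, matching y values: 8, 15 (2 points).
  x = 16: rhs = 5, matching y values: none (0 points).
  x = 17: rhs = 19, matching y values: none (0 points).
  x = 18: rhs = 20, matching y values: none (0 points).
  x = 19: rhs = 14, matching y values: none (0 points).
  x = 20: rhs = 7, matching y values: none (0 points).
  x = 21: rhs = 5, matching y values: none (0 points).
  x = 22: rhs = 14, matching y values: none (0 points).
Total affine count: 18.
Full point count |E(F_23)| = 18 + 1 = 19.
Hasse bound: |19 − (23+1)| = |-5| = 5 ≤ 2√23 ≈ 9.5917 ✓.


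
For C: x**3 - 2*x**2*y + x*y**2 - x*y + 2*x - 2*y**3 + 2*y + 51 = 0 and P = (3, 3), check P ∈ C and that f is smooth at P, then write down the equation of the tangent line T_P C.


Tangent line at P: -x - 55*y + 168 = 0.

Step 1: f(3, 3) = 0, so P lies on C.
Step 2: partial derivatives
  f_x(x, y) = 3*x**2 - 4*x*y + y**2 - y + 2, f_y(x, y) = -2*x**2 + 2*x*y - x - 6*y**2 + 2.
  f_x(P) = -1, f_y(P) = -55 (gradient nonzero, so P is smooth).
Step 3: tangent line at P: -1·(x − 3) + -55·(y − 3) = 0.
Expanding: -x - 55*y + 168 = 0.


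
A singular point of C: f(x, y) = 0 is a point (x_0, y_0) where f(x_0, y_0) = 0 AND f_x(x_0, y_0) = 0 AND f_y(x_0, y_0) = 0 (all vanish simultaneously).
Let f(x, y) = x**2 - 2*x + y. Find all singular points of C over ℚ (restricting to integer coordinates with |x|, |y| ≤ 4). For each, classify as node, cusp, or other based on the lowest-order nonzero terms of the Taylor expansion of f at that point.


No singular points in the scanned grid; C is smooth there.

Compute partial derivatives:
  f_x = 2*x - 2.
  f_y = 1.
f_y = 1 is a nonzero constant, so f_y never vanishes: no point (x, y) can satisfy f = f_x = f_y = 0. In particular no (x, y) ∈ {−4, ..., 4}² is singular; the curve is smooth.


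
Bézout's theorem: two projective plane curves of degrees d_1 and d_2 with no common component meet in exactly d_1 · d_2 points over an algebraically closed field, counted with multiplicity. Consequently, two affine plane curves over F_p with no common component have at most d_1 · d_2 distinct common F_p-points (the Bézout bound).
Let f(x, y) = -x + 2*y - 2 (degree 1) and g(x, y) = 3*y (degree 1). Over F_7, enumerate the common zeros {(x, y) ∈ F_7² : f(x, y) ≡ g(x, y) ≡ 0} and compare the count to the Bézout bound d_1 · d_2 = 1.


Common zeros: {(5, 0)}; count = 1; Bézout bound = 1.

deg(f) = 1, deg(g) = 1, so Bézout bound = 1.
Scan x ∈ F_7. For each x, list the y ∈ F_7 with f(x, y) ≡ 0 and those with g(x, y) ≡ 0 (mod 7); the common zeros in that column are the intersection.
  x = 0: f ≡ 0 at y ∈ {1}; g ≡ 0 at y ∈ {0}; common: ∅.
  x = 1: f ≡ 0 at y ∈ {5}; g ≡ 0 at y ∈ {0}; common: ∅.
  x = 2: f ≡ 0 at y ∈ {2}; g ≡ 0 at y ∈ {0}; common: ∅.
  x = 3: f ≡ 0 at y ∈ {6}; g ≡ 0 at y ∈ {0}; common: ∅.
  x = 4: f ≡ 0 at y ∈ {3}; g ≡ 0 at y ∈ {0}; common: ∅.
  x = 5: f ≡ 0 at y ∈ {0}; g ≡ 0 at y ∈ {0}; common: {0}.
  x = 6: f ≡ 0 at y ∈ {4}; g ≡ 0 at y ∈ {0}; common: ∅.
Collecting: common zeros = {(5, 0)}, so the count is 1.
Comparison with the Bézout bound: 1 ≤ 1 = deg(f)·deg(g), as expected for curves with no common component (the bound is attained).


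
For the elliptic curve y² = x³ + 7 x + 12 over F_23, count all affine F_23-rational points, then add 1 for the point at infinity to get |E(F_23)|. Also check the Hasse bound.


Affine points = {(0, 9), (0, 14), (4, 9), (4, 14), (7, 6), (7, 17), (10, 1), (10, 22), (13, 0), (14, 5), (14, 18), (18, 6), (18, 17), (19, 9), (19, 14), (21, 6), (21, 17), (22, 2), (22, 21)}; affine count = 19; |E(F_23)| = 20.

Discriminant check: Δ ∝ 4a³ + 27b² = 4·7³ + 27·12² = 4·343 + 27·144 ≡ 16 (mod 23). Nonzero ⇒ E is nonsingular.
For each x ∈ F_23, compute rhs = x³ + 7·x + 12 mod 23, then count y ∈ F_23 with y² ≡ rhs.
  x = 0: rhs = 12, matching y values: 9, 14 (2 points).
  x = 1: rhs = 20, matching y values: none (0 points).
  x = 2: rhs = 11, matching y values: none (0 points).
  x = 3: rhs = 14, matching y values: none (0 points).
  x = 4: rhs = 12, matching y values: 9, 14 (2 points).
  x = 5: rhs = 11, matching y values: none (0 points).
  x = 6: rhs = 17, matching y values: none (0 points).
  x = 7: rhs = 13, matching y values: 6, 17 (2 points).
  x = 8: rhs = 5, matching y values: none (0 points).
  x = 9: rhs = 22, matching y values: none (0 points).
  x = 10: rhs = 1, matching y values: 1, 22 (2 points).
  x = 11: rhs = 17, matching y values: none (0 points).
  x = 12: rhs = 7, matching y values: none (0 points).
  x = 13: rhs = 0, matching y values: 0 (1 points).
  x = 14: rhs = 2, matching y values: 5, 18 (2 points).
  x = 15: rhs = 19, matching y values: none (0 points).
  x = 16: rhs = 11, matching y values: none (0 points).
  x = 17: rhs = 7, matching y values: none (0 points).
  x = 18: rhs = 13, matching y values: 6, 17 (2 points).
  x = 19: rhs = 12, matching y values: 9, 14 (2 points).
  x = 20: rhs = 10, matching y values: none (0 points).
  x = 21: rhs = 13, matching y values: 6, 17 (2 points).
  x = 22: rhs = 4, matching y values: 2, 21 (2 points).
Total affine count: 19.
Full point count |E(F_23)| = 19 + 1 = 20.
Hasse bound: |20 − (23+1)| = |-4| = 4 ≤ 2√23 ≈ 9.5917 ✓.


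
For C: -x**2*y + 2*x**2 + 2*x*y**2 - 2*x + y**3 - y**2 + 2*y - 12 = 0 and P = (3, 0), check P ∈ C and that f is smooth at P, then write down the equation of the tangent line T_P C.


Tangent line at P: 10*x - 7*y - 30 = 0.

Step 1: f(3, 0) = 0, so P lies on C.
Step 2: partial derivatives
  f_x(x, y) = -2*x*y + 4*x + 2*y**2 - 2, f_y(x, y) = -x**2 + 4*x*y + 3*y**2 - 2*y + 2.
  f_x(P) = 10, f_y(P) = -7 (gradient nonzero, so P is smooth).
Step 3: tangent line at P: 10·(x − 3) + -7·(y − 0) = 0.
Expanding: 10*x - 7*y - 30 = 0.


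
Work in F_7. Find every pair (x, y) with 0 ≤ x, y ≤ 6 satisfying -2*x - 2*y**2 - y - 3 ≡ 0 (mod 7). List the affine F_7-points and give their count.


Affine F_7-points: {(2, 0), (2, 3), (4, 1), (4, 2), (5, 4), (5, 6), (6, 5)}; count = 7.

For each of the 49 pairs (x, y) ∈ F_7², evaluate f(x, y) mod 7. Record the zeros.
  x = 0: [0↦4, 1↦1, 2↦1, 3↦4, 4↦3, 5↦5, 6↦3]  zeros at y ∈ ∅
  x = 1: [0↦2, 1↦6, 2↦6, 3↦2, 4↦1, 5↦3, 6↦1]  zeros at y ∈ ∅
  x = 2: [0↦0, 1↦4, 2↦4, 3↦0, 4↦6, 5↦1, 6↦6]  zeros at y ∈ {0, 3}
  x = 3: [0↦5, 1↦2, 2↦2, 3↦5, 4↦4, 5↦6, 6↦4]  zeros at y ∈ ∅
  x = 4: [0↦3, 1↦0, 2↦0, 3↦3, 4↦2, 5↦4, 6↦2]  zeros at y ∈ {1, 2}
  x = 5: [0↦1, 1↦5, 2↦5, 3↦1, 4↦0, 5↦2, 6↦0]  zeros at y ∈ {4, 6}
  x = 6: [0↦6, 1↦3, 2↦3, 3↦6, 4↦5, 5↦0, 6↦5]  zeros at y ∈ {5}
Collecting zeros: affine points = {(2, 0), (2, 3), (4, 1), (4, 2), (5, 4), (5, 6), (6, 5)}.
Total count |C(F_7)_aff| = 7.


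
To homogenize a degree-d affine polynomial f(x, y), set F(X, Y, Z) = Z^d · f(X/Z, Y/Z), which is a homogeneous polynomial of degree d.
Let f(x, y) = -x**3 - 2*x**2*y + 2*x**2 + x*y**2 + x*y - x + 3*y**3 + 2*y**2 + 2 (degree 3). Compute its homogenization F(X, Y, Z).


F(X, Y, Z) = -X**3 - 2*X**2*Y + 2*X**2*Z + X*Y**2 + X*Y*Z - X*Z**2 + 3*Y**3 + 2*Y**2*Z + 2*Z**3

deg(f) = 3.
Substitute x = X/Z, y = Y/Z into f, then multiply by Z^3.
  monomial -1·x^3·y^0 ↦ -1·X^3·Y^0·Z^0.
  monomial -2·x^2·y^1 ↦ -2·X^2·Y^1·Z^0.
  monomial 2·x^2·y^0 ↦ 2·X^2·Y^0·Z^1.
  monomial 1·x^1·y^2 ↦ 1·X^1·Y^2·Z^0.
  monomial 1·x^1·y^1 ↦ 1·X^1·Y^1·Z^1.
  monomial -1·x^1·y^0 ↦ -1·X^1·Y^0·Z^2.
  monomial 3·x^0·y^3 ↦ 3·X^0·Y^3·Z^0.
  monomial 2·x^0·y^2 ↦ 2·X^0·Y^2·Z^1.
  monomial 2·x^0·y^0 ↦ 2·X^0·Y^0·Z^3.
Collecting: F(X, Y, Z) = -X**3 - 2*X**2*Y + 2*X**2*Z + X*Y**2 + X*Y*Z - X*Z**2 + 3*Y**3 + 2*Y**2*Z + 2*Z**3.


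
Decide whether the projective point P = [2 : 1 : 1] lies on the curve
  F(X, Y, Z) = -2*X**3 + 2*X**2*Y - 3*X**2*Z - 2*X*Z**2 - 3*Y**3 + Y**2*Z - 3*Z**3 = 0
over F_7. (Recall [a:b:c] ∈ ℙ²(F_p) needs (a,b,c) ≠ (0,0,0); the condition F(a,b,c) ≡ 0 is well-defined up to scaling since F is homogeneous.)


F(2,1,1) ≡ 6 (mod 7); P is NOT on the curve.

Evaluate F(2, 1, 1) term-by-term (mod 7).
  -2*X**3 ↦ -2·8·1·1 = -16
  2*X**2*Y ↦ 2·4·1·1 = 8
  -3*X**2*Z ↦ -3·4·1·1 = -12
  -2*X*Z**2 ↦ -2·2·1·1 = -4
  -3*Y**3 ↦ -3·1·1·1 = -3
  Y**2*Z ↦ 1·1·1·1 = 1
  -3*Z**3 ↦ -3·1·1·1 = -3
Sum: F(2, 1, 1) = (-16) + (8) + (-12) + (-4) + (-3) + (1) + (-3) = -29.
Reducing mod 7: -29 ≡ 6 (mod 7).
Since F(a, b, c) ≡ 6 ≠ 0 (mod 7), P does NOT lie on the curve.


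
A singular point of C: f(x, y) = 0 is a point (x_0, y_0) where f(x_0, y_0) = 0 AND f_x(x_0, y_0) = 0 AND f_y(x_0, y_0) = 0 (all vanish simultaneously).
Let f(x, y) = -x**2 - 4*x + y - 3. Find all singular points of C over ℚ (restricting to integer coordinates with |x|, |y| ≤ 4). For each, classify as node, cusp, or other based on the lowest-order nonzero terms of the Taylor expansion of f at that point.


No singular points in the scanned grid; C is smooth there.

Compute partial derivatives:
  f_x = -2*x - 4.
  f_y = 1.
f_y = 1 is a nonzero constant, so f_y never vanishes: no point (x, y) can satisfy f = f_x = f_y = 0. In particular no (x, y) ∈ {−4, ..., 4}² is singular; the curve is smooth.


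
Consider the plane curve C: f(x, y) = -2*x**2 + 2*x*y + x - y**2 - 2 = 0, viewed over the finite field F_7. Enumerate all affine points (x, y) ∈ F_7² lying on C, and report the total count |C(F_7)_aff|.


Affine F_7-points: {(4, 4)}; count = 1.

For each of the 49 pairs (x, y) ∈ F_7², evaluate f(x, y) mod 7. Record the zeros.
  x = 0: [0↦5, 1↦4, 2↦1, 3↦3, 4↦3, 5↦1, 6↦4]  zeros at y ∈ ∅
  x = 1: [0↦4, 1↦5, 2↦4, 3↦1, 4↦3, 5↦3, 6↦1]  zeros at y ∈ ∅
  x = 2: [0↦6, 1↦2, 2↦3, 3↦2, 4↦6, 5↦1, 6↦1]  zeros at y ∈ ∅
  x = 3: [0↦4, 1↦2, 2↦5, 3↦6, 4↦5, 5↦2, 6↦4]  zeros at y ∈ ∅
  x = 4: [0↦5, 1↦5, 2↦3, 3↦6, 4↦0, 5↦6, 6↦3]  zeros at y ∈ {4}
  x = 5: [0↦2, 1↦4, 2↦4, 3↦2, 4↦5, 5↦6, 6↦5]  zeros at y ∈ ∅
  x = 6: [0↦2, 1↦6, 2↦1, 3↦1, 4↦6, 5↦2, 6↦3]  zeros at y ∈ ∅
Collecting zeros: affine points = {(4, 4)}.
Total count |C(F_7)_aff| = 1.


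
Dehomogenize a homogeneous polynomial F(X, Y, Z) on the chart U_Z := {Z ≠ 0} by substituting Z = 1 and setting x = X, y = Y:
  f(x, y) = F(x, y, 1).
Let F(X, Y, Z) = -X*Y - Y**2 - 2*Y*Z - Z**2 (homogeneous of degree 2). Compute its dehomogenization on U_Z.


f(x, y) = -x*y - y**2 - 2*y - 1

On U_Z we set Z = 1. Each monomial c·X^i·Y^j·Z^k in F becomes c·x^i·y^j·1^k = c·x^i·y^j.
Substituting Z = 1: F(X, Y, 1) = -x*y - y**2 - 2*y - 1.
Note: deg(f) ≤ deg(F) = 2; strict inequality happens when F is divisible by Z (lost terms).


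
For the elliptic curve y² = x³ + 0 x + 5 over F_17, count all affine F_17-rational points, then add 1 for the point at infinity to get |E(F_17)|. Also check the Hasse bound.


Affine points = {(2, 8), (2, 9), (3, 7), (3, 10), (4, 1), (4, 16), (6, 0), (7, 5), (7, 12), (10, 6), (10, 11), (12, 4), (12, 13), (13, 3), (13, 14), (16, 2), (16, 15)}; affine count = 17; |E(F_17)| = 18.

Discriminant check: Δ ∝ 4a³ + 27b² = 4·0³ + 27·5² = 4·0 + 27·25 ≡ 12 (mod 17). Nonzero ⇒ E is nonsingular.
For each x ∈ F_17, compute rhs = x³ + 0·x + 5 mod 17, then count y ∈ F_17 with y² ≡ rhs.
  x = 0: rhs = 5, matching y values: none (0 points).
  x = 1: rhs = 6, matching y values: none (0 points).
  x = 2: rhs = 13, matching y values: 8, 9 (2 points).
  x = 3: rhs = 15, matching y values: 7, 10 (2 points).
  x = 4: rhs = 1, matching y values: 1, 16 (2 points).
  x = 5: rhs = 11, matching y values: none (0 points).
  x = 6: rhs = 0, matching y values: 0 (1 points).
  x = 7: rhs = 8, matching y values: 5, 12 (2 points).
  x = 8: rhs = 7, matching y values: none (0 points).
  x = 9: rhs = 3, matching y values: none (0 points).
  x = 10: rhs = 2, matching y values: 6, 11 (2 points).
  x = 11: rhs = 10, matching y values: none (0 points).
  x = 12: rhs = 16, matching y values: 4, 13 (2 points).
  x = 13: rhs = 9, matching y values: 3, 14 (2 points).
  x = 14: rhs = 12, matching y values: none (0 points).
  x = 15: rhs = 14, matching y values: none (0 points).
  x = 16: rhs = 4, matching y values: 2, 15 (2 points).
Total affine count: 17.
Full point count |E(F_17)| = 17 + 1 = 18.
Hasse bound: |18 − (17+1)| = |0| = 0 ≤ 2√17 ≈ 8.2462 ✓.


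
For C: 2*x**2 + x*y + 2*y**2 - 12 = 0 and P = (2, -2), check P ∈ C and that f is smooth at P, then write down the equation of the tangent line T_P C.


Tangent line at P: 6*x - 6*y - 24 = 0.

Step 1: f(2, -2) = 0, so P lies on C.
Step 2: partial derivatives
  f_x(x, y) = 4*x + y, f_y(x, y) = x + 4*y.
  f_x(P) = 6, f_y(P) = -6 (gradient nonzero, so P is smooth).
Step 3: tangent line at P: 6·(x − 2) + -6·(y − -2) = 0.
Expanding: 6*x - 6*y - 24 = 0.


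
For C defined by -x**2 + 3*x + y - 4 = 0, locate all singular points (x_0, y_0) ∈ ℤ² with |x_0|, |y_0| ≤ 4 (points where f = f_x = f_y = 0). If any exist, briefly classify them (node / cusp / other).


No singular points in the scanned grid; C is smooth there.

Compute partial derivatives:
  f_x = 3 - 2*x.
  f_y = 1.
f_y = 1 is a nonzero constant, so f_y never vanishes: no point (x, y) can satisfy f = f_x = f_y = 0. In particular no (x, y) ∈ {−4, ..., 4}² is singular; the curve is smooth.


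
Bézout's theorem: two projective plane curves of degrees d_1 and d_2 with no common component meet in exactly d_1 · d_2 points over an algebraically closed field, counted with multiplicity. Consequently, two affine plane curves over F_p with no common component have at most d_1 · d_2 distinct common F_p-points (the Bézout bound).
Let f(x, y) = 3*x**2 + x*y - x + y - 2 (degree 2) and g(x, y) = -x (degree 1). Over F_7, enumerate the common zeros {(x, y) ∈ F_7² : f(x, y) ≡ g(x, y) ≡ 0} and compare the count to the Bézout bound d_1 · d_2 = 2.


Common zeros: {(0, 2)}; count = 1; Bézout bound = 2.

deg(f) = 2, deg(g) = 1, so Bézout bound = 2.
Scan x ∈ F_7. For each x, list the y ∈ F_7 with f(x, y) ≡ 0 and those with g(x, y) ≡ 0 (mod 7); the common zeros in that column are the intersection.
  x = 0: f ≡ 0 at y ∈ {2}; g ≡ 0 at y ∈ {0, 1, 2, 3, 4, 5, 6}; common: {2}.
  x = 1: f ≡ 0 at y ∈ {0}; g ≡ 0 at y ∈ ∅; common: ∅.
  x = 2: f ≡ 0 at y ∈ {2}; g ≡ 0 at y ∈ ∅; common: ∅.
  x = 3: f ≡ 0 at y ∈ {5}; g ≡ 0 at y ∈ ∅; common: ∅.
  x = 4: f ≡ 0 at y ∈ {0}; g ≡ 0 at y ∈ ∅; common: ∅.
  x = 5: f ≡ 0 at y ∈ {5}; g ≡ 0 at y ∈ ∅; common: ∅.
  x = 6: f ≡ 0 at y ∈ ∅; g ≡ 0 at y ∈ ∅; common: ∅.
Collecting: common zeros = {(0, 2)}, so the count is 1.
Comparison with the Bézout bound: 1 ≤ 2 = deg(f)·deg(g), as expected for curves with no common component (the affine F_7-count falls short of the bound because intersections may lie at infinity, over extension fields, or carry multiplicity).


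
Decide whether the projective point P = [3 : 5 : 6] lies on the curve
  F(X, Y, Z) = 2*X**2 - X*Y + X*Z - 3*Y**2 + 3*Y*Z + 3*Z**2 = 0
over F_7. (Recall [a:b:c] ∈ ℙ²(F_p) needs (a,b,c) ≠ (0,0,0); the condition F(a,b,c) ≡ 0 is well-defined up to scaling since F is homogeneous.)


F(3,5,6) ≡ 4 (mod 7); P is NOT on the curve.

Evaluate F(3, 5, 6) term-by-term (mod 7).
  2*X**2 ↦ 2·9·1·1 = 18
  -X*Y ↦ -1·3·5·1 = -15
  X*Z ↦ 1·3·1·6 = 18
  -3*Y**2 ↦ -3·1·25·1 = -75
  3*Y*Z ↦ 3·1·5·6 = 90
  3*Z**2 ↦ 3·1·1·36 = 108
Sum: F(3, 5, 6) = (18) + (-15) + (18) + (-75) + (90) + (108) = 144.
Reducing mod 7: 144 ≡ 4 (mod 7).
Since F(a, b, c) ≡ 4 ≠ 0 (mod 7), P does NOT lie on the curve.


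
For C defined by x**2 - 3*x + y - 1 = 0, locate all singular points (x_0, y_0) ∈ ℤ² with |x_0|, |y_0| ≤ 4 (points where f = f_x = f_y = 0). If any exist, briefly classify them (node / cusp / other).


No singular points in the scanned grid; C is smooth there.

Compute partial derivatives:
  f_x = 2*x - 3.
  f_y = 1.
f_y = 1 is a nonzero constant, so f_y never vanishes: no point (x, y) can satisfy f = f_x = f_y = 0. In particular no (x, y) ∈ {−4, ..., 4}² is singular; the curve is smooth.


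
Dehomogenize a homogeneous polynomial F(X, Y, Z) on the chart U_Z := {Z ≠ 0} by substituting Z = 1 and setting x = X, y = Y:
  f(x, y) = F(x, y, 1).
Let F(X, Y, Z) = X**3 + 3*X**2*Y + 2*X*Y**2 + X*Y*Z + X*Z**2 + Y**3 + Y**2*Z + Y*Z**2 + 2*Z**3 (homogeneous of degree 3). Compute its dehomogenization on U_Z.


f(x, y) = x**3 + 3*x**2*y + 2*x*y**2 + x*y + x + y**3 + y**2 + y + 2

On U_Z we set Z = 1. Each monomial c·X^i·Y^j·Z^k in F becomes c·x^i·y^j·1^k = c·x^i·y^j.
Substituting Z = 1: F(X, Y, 1) = x**3 + 3*x**2*y + 2*x*y**2 + x*y + x + y**3 + y**2 + y + 2.
Note: deg(f) ≤ deg(F) = 3; strict inequality happens when F is divisible by Z (lost terms).


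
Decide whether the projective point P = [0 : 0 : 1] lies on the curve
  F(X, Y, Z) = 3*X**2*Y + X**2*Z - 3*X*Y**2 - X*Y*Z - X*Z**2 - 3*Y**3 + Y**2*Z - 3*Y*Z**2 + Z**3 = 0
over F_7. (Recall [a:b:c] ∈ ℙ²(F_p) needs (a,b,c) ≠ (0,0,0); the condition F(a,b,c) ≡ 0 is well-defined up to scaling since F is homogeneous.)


F(0,0,1) ≡ 1 (mod 7); P is NOT on the curve.

Evaluate F(0, 0, 1) term-by-term (mod 7).
  3*X**2*Y ↦ 3·0·0·1 = 0
  X**2*Z ↦ 1·0·1·1 = 0
  -3*X*Y**2 ↦ -3·0·0·1 = 0
  -X*Y*Z ↦ -1·0·0·1 = 0
  -X*Z**2 ↦ -1·0·1·1 = 0
  -3*Y**3 ↦ -3·1·0·1 = 0
  Y**2*Z ↦ 1·1·0·1 = 0
  -3*Y*Z**2 ↦ -3·1·0·1 = 0
  Z**3 ↦ 1·1·1·1 = 1
Sum: F(0, 0, 1) = (0) + (0) + (0) + (0) + (0) + (0) + (0) + (0) + (1) = 1.
Reducing mod 7: 1 ≡ 1 (mod 7).
Since F(a, b, c) ≡ 1 ≠ 0 (mod 7), P does NOT lie on the curve.


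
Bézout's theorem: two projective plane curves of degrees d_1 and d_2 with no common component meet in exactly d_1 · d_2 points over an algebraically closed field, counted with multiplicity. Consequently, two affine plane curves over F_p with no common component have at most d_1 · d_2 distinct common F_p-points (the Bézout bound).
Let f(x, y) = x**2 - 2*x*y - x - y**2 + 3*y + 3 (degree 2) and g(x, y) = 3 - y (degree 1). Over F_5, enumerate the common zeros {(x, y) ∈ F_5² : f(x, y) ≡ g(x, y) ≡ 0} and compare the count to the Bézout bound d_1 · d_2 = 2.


Common zeros: ∅; count = 0; Bézout bound = 2.

deg(f) = 2, deg(g) = 1, so Bézout bound = 2.
Scan x ∈ F_5. For each x, list the y ∈ F_5 with f(x, y) ≡ 0 and those with g(x, y) ≡ 0 (mod 5); the common zeros in that column are the intersection.
  x = 0: f ≡ 0 at y ∈ {1, 2}; g ≡ 0 at y ∈ {3}; common: ∅.
  x = 1: f ≡ 0 at y ∈ ∅; g ≡ 0 at y ∈ {3}; common: ∅.
  x = 2: f ≡ 0 at y ∈ {0, 4}; g ≡ 0 at y ∈ {3}; common: ∅.
  x = 3: f ≡ 0 at y ∈ {1}; g ≡ 0 at y ∈ {3}; common: ∅.
  x = 4: f ≡ 0 at y ∈ {0}; g ≡ 0 at y ∈ {3}; common: ∅.
Collecting: common zeros = ∅, so the count is 0.
Comparison with the Bézout bound: 0 ≤ 2 = deg(f)·deg(g), as expected for curves with no common component (the affine F_5-count falls short of the bound because intersections may lie at infinity, over extension fields, or carry multiplicity).


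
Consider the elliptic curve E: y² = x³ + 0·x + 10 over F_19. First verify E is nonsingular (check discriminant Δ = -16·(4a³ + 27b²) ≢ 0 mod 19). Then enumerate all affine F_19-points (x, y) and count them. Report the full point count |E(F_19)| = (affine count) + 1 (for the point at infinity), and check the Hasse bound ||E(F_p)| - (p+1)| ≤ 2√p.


Affine points = {(1, 7), (1, 12), (4, 6), (4, 13), (6, 6), (6, 13), (7, 7), (7, 12), (8, 3), (8, 16), (9, 6), (9, 13), (11, 7), (11, 12), (12, 3), (12, 16), (18, 3), (18, 16)}; affine count = 18; |E(F_19)| = 19.

Discriminant check: Δ ∝ 4a³ + 27b² = 4·0³ + 27·10² = 4·0 + 27·100 ≡ 2 (mod 19). Nonzero ⇒ E is nonsingular.
For each x ∈ F_19, compute rhs = x³ + 0·x + 10 mod 19, then count y ∈ F_19 with y² ≡ rhs.
  x = 0: rhs = 10, matching y values: none (0 points).
  x = 1: rhs = 11, matching y values: 7, 12 (2 points).
  x = 2: rhs = 18, matching y values: none (0 points).
  x = 3: rhs = 18, matching y values: none (0 points).
  x = 4: rhs = 17, matching y values: 6, 13 (2 points).
  x = 5: rhs = 2, matching y values: none (0 points).
  x = 6: rhs = 17, matching y values: 6, 13 (2 points).
  x = 7: rhs = 11, matching y values: 7, 12 (2 points).
  x = 8: rhs = 9, matching y values: 3, 16 (2 points).
  x = 9: rhs = 17, matching y values: 6, 13 (2 points).
  x = 10: rhs = 3, matching y values: none (0 points).
  x = 11: rhs = 11, matching y values: 7, 12 (2 points).
  x = 12: rhs = 9, matching y values: 3, 16 (2 points).
  x = 13: rhs = 3, matching y values: none (0 points).
  x = 14: rhs = 18, matching y values: none (0 points).
  x = 15: rhs = 3, matching y values: none (0 points).
  x = 16: rhs = 2, matching y values: none (0 points).
  x = 17: rhs = 2, matching y values: none (0 points).
  x = 18: rhs = 9, matching y values: 3, 16 (2 points).
Total affine count: 18.
Full point count |E(F_19)| = 18 + 1 = 19.
Hasse bound: |19 − (19+1)| = |-1| = 1 ≤ 2√19 ≈ 8.7178 ✓.


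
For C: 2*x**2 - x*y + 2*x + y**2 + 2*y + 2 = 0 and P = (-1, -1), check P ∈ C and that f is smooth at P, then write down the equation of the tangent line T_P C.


Tangent line at P: -x + y = 0.

Step 1: f(-1, -1) = 0, so P lies on C.
Step 2: partial derivatives
  f_x(x, y) = 4*x - y + 2, f_y(x, y) = -x + 2*y + 2.
  f_x(P) = -1, f_y(P) = 1 (gradient nonzero, so P is smooth).
Step 3: tangent line at P: -1·(x − -1) + 1·(y − -1) = 0.
Expanding: -x + y = 0.


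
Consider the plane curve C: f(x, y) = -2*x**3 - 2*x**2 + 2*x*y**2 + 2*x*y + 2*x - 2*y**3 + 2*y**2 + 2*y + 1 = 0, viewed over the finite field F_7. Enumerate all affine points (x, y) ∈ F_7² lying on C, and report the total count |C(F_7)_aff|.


Affine F_7-points: {(0, 5), (1, 2), (1, 3), (1, 4), (3, 6), (4, 1), (5, 6)}; count = 7.

For each of the 49 pairs (x, y) ∈ F_7², evaluate f(x, y) mod 7. Record the zeros.
  x = 0: [0↦1, 1↦3, 2↦4, 3↦6, 4↦4, 5↦0, 6↦3]  zeros at y ∈ {5}
  x = 1: [0↦6, 1↦5, 2↦0, 3↦0, 4↦0, 5↦2, 6↦1]  zeros at y ∈ {2, 3, 4}
  x = 2: [0↦2, 1↦5, 2↦1, 3↦6, 4↦1, 5↦2, 6↦4]  zeros at y ∈ ∅
  x = 3: [0↦5, 1↦5, 2↦2, 3↦5, 4↦2, 5↦2, 6↦0]  zeros at y ∈ {6}
  x = 4: [0↦3, 1↦0, 2↦5, 3↦6, 4↦5, 5↦4, 6↦5]  zeros at y ∈ {1}
  x = 5: [0↦5, 1↦6, 2↦5, 3↦4, 4↦5, 5↦3, 6↦0]  zeros at y ∈ {6}
  x = 6: [0↦6, 1↦4, 2↦4, 3↦1, 4↦4, 5↦1, 6↦1]  zeros at y ∈ ∅
Collecting zeros: affine points = {(0, 5), (1, 2), (1, 3), (1, 4), (3, 6), (4, 1), (5, 6)}.
Total count |C(F_7)_aff| = 7.


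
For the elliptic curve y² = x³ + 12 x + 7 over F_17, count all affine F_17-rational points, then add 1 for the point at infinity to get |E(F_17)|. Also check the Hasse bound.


Affine points = {(3, 6), (3, 11), (4, 0), (7, 3), (7, 14), (11, 5), (11, 12), (12, 3), (12, 14), (15, 3), (15, 14)}; affine count = 11; |E(F_17)| = 12.

Discriminant check: Δ ∝ 4a³ + 27b² = 4·12³ + 27·7² = 4·1728 + 27·49 ≡ 7 (mod 17). Nonzero ⇒ E is nonsingular.
For each x ∈ F_17, compute rhs = x³ + 12·x + 7 mod 17, then count y ∈ F_17 with y² ≡ rhs.
  x = 0: rhs = 7, matching y values: none (0 points).
  x = 1: rhs = 3, matching y values: none (0 points).
  x = 2: rhs = 5, matching y values: none (0 points).
  x = 3: rhs = 2, matching y values: 6, 11 (2 points).
  x = 4: rhs = 0, matching y values: 0 (1 points).
  x = 5: rhs = 5, matching y values: none (0 points).
  x = 6: rhs = 6, matching y values: none (0 points).
  x = 7: rhs = 9, matching y values: 3, 14 (2 points).
  x = 8: rhs = 3, matching y values: none (0 points).
  x = 9: rhs = 11, matching y values: none (0 points).
  x = 10: rhs = 5, matching y values: none (0 points).
  x = 11: rhs = 8, matching y values: 5, 12 (2 points).
  x = 12: rhs = 9, matching y values: 3, 14 (2 points).
  x = 13: rhs = 14, matching y values: none (0 points).
  x = 14: rhs = 12, matching y values: none (0 points).
  x = 15: rhs = 9, matching y values: 3, 14 (2 points).
  x = 16: rhs = 11, matching y values: none (0 points).
Total affine count: 11.
Full point count |E(F_17)| = 11 + 1 = 12.
Hasse bound: |12 − (17+1)| = |-6| = 6 ≤ 2√17 ≈ 8.2462 ✓.


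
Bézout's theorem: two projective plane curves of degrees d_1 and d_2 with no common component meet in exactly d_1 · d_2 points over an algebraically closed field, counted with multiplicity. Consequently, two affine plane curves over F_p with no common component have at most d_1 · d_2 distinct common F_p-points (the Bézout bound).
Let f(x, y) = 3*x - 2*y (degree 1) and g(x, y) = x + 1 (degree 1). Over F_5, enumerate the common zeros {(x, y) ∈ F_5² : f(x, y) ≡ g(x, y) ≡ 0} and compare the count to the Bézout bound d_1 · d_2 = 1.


Common zeros: {(4, 1)}; count = 1; Bézout bound = 1.

deg(f) = 1, deg(g) = 1, so Bézout bound = 1.
Scan x ∈ F_5. For each x, list the y ∈ F_5 with f(x, y) ≡ 0 and those with g(x, y) ≡ 0 (mod 5); the common zeros in that column are the intersection.
  x = 0: f ≡ 0 at y ∈ {0}; g ≡ 0 at y ∈ ∅; common: ∅.
  x = 1: f ≡ 0 at y ∈ {4}; g ≡ 0 at y ∈ ∅; common: ∅.
  x = 2: f ≡ 0 at y ∈ {3}; g ≡ 0 at y ∈ ∅; common: ∅.
  x = 3: f ≡ 0 at y ∈ {2}; g ≡ 0 at y ∈ ∅; common: ∅.
  x = 4: f ≡ 0 at y ∈ {1}; g ≡ 0 at y ∈ {0, 1, 2, 3, 4}; common: {1}.
Collecting: common zeros = {(4, 1)}, so the count is 1.
Comparison with the Bézout bound: 1 ≤ 1 = deg(f)·deg(g), as expected for curves with no common component (the bound is attained).


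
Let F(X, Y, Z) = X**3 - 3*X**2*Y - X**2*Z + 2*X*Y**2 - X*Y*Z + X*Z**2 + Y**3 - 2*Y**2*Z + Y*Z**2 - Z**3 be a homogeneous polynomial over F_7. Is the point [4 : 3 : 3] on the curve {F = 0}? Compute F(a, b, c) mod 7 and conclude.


F(4,3,3) ≡ 1 (mod 7); P is NOT on the curve.

Evaluate F(4, 3, 3) term-by-term (mod 7).
  X**3 ↦ 1·64·1·1 = 64
  -3*X**2*Y ↦ -3·16·3·1 = -144
  -X**2*Z ↦ -1·16·1·3 = -48
  2*X*Y**2 ↦ 2·4·9·1 = 72
  -X*Y*Z ↦ -1·4·3·3 = -36
  X*Z**2 ↦ 1·4·1·9 = 36
  Y**3 ↦ 1·1·27·1 = 27
  -2*Y**2*Z ↦ -2·1·9·3 = -54
  Y*Z**2 ↦ 1·1·3·9 = 27
  -Z**3 ↦ -1·1·1·27 = -27
Sum: F(4, 3, 3) = (64) + (-144) + (-48) + (72) + (-36) + (36) + (27) + (-54) + (27) + (-27) = -83.
Reducing mod 7: -83 ≡ 1 (mod 7).
Since F(a, b, c) ≡ 1 ≠ 0 (mod 7), P does NOT lie on the curve.
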